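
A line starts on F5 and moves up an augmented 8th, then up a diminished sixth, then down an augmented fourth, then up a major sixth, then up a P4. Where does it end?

Bbb7

Up an augmented octave from F5: F#6 (13 semitones up).
Up a diminished sixth from F#6: Db7 (7 semitones up).
An augmented fourth down from Db7 is Abb6.
Abb6 up a major sixth → Fb7 (9 semitones).
Up a perfect fourth from Fb7: Bbb7 (5 semitones up).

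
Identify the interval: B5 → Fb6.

B to F spans five letter names (B-C-D-E-F), so the interval is some kind of fifth.
The perfect fifth is 7 semitones; here we have 5, two semitones narrower: doubly diminished.

doubly diminished fifth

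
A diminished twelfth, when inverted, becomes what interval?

First reduce the compound diminished twelfth to its simple form, a diminished fifth.
The rule of nine gives the new number: 9 − 5 = 4, so a fifth becomes a fourth.
And diminished becomes augmented under inversion, so we get an augmented fourth.

augmented fourth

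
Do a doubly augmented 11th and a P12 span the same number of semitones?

Yes

A doubly augmented eleventh spans 19 semitones, and a perfect twelfth also spans 19 semitones — they're enharmonic.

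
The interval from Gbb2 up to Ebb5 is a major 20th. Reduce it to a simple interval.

M6

Take out 2 octaves (14 from the number): 20 − 14 = 6.
That makes a major twentieth a compound major sixth — 2 octaves plus a major sixth.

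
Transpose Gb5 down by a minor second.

Two letter names down from G: F.
A minor second spans 1 semitone, so from Gb5 the target pitch is F5.

F5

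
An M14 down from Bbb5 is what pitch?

Cbb4

Counting seven letter names plus an octave down from B lands on C.
Moving 23 semitones down from Bbb5 (the size of a major fourteenth) reaches Cbb4.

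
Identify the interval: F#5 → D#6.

F to D spans six letter names (F-G-A-B-C-D), so the interval is some kind of sixth.
Counting semitones, F#5→D#6 is 9, which is the major sixth.

major sixth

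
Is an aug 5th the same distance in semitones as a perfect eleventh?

An augmented fifth spans 8 semitones; a perfect eleventh spans 17 semitones. They differ by 9.

No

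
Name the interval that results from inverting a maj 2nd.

minor seventh

Inverted interval numbers add to nine, so a second pairs with a seventh (2 + 7 = 9).
Quality inverts too: major becomes minor. That makes the inversion a minor seventh.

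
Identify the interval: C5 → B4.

Descending from C5 to B4 is the same interval as ascending B4 to C5.
B to C spans two letter names (B-C): a second.
B4 to C5 is 1 semitone, a half step short of the major second (2), so this is minor.

minor second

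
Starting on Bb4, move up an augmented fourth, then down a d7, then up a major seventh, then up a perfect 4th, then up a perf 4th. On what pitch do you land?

D##6

Bb4 up an augmented fourth → E5 (6 semitones).
E5 down a diminished seventh → F##4 (9 semitones).
A major seventh up from F##4 is E##5.
Up a perfect fourth from E##5: A##5 (5 semitones up).
A##5 up a perfect fourth → D##6 (5 semitones).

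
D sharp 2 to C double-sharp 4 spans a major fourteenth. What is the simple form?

major 7th

Take out an octave (7 from the number): 14 − 7 = 7.
That makes a major fourteenth a compound major seventh — an octave plus a major seventh.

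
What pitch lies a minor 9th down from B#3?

The ninth's letter: B down two letter names plus an octave → A.
A minor ninth spans 13 semitones, so from B#3 the target pitch is A##2.

A##2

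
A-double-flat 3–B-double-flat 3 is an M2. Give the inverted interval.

minor seventh

Inverted interval numbers add to nine, so a second pairs with a seventh (2 + 7 = 9).
The quality also flips — major becomes minor — giving a minor seventh.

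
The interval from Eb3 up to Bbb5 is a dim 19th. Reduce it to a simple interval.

diminished fifth

Subtracting seven from the interval number removes an octave: 19 − 14 = 5.
Quality carries through unchanged, so the simple form is a diminished fifth.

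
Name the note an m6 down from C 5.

The sixth takes the letter from C down to E.
A minor sixth is 8 semitones; 8 semitones down from C5 gives E4.

E 4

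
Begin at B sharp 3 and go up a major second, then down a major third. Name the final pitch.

A sharp 3

Up a major second from B#3: C##4 (2 semitones up).
Down a major third from C##4: A#3 (4 semitones down).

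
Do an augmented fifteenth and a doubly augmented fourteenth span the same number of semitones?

An augmented fifteenth spans 25 semitones, and a doubly augmented fourteenth also spans 25 semitones — they're enharmonic.

Yes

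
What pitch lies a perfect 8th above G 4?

For an octave the letter name doesn't change: still G, an octave up.
A perfect octave spans 12 semitones, so from G4 the target pitch is G5.

G 5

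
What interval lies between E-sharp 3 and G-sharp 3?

minor 3rd

E to G spans three letter names (E-F-G): a third.
At 3 semitones, E#3→G#3 falls one short of a major third: minor.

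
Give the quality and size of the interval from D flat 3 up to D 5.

A15

D to D is the same letter name, plus 2 octaves — that makes it a fifteenth of some quality.
The perfect fifteenth is 24 semitones; here we have 25, one semitone wider: augmented.
(Equivalently, a compound augmented octave: an augmented octave plus an octave.)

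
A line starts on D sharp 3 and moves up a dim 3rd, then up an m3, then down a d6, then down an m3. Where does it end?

A sharp 2

A diminished third up from D#3 is F3.
A minor third up from F3 is Ab3.
Ab3 down a diminished sixth → C#3 (7 semitones).
A minor third down from C#3 is A#2.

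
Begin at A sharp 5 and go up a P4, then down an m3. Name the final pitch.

B sharp 5

Up a perfect fourth from A#5: D#6 (5 semitones up).
A minor third down from D#6 is B#5.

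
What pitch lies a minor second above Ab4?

Counting two letter names up from A lands on B.
A minor second is 1 semitone; 1 semitone up from Ab4 gives Bbb4.

Bbb4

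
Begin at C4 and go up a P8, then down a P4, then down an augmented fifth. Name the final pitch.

Cb4

C4 up a perfect octave → C5 (12 semitones).
C5 down a perfect fourth → G4 (5 semitones).
An augmented fifth down from G4 is Cb4.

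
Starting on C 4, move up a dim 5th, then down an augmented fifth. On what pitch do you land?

C double-flat 4

A diminished fifth up from C4 is Gb4.
An augmented fifth down from Gb4 is Cbb4.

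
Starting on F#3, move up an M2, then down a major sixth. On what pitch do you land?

B2

F#3 up a major second → G#3 (2 semitones).
G#3 down a major sixth → B2 (9 semitones).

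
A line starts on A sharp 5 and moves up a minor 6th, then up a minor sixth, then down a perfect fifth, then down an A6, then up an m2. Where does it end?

C double-flat 6

A minor sixth up from A#5 is F#6.
A minor sixth up from F#6 is D7.
Down a perfect fifth from D7: G6 (7 semitones down).
G6 down an augmented sixth → Bbb5 (10 semitones).
Bbb5 up a minor second → Cbb6 (1 semitone).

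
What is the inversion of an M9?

First reduce the compound major ninth to its simple form, a major second.
The rule of nine gives the new number: 9 − 2 = 7, so a second becomes a seventh.
And major becomes minor under inversion, so we get a minor seventh.

minor seventh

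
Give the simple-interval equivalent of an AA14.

Each octave removed subtracts seven from the number: 14 − 7 = 7.
Quality carries through unchanged, so the simple form is a doubly augmented seventh.

doubly augmented seventh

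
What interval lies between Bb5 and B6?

A8

B to B is the same letter name, plus an octave, so the interval is some kind of octave.
The perfect octave is 12 semitones; here we have 13, one semitone wider: augmented.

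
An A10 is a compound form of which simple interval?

Take out an octave (7 from the number): 10 − 7 = 3.
Quality carries through unchanged, so the simple form is an augmented third.

augmented third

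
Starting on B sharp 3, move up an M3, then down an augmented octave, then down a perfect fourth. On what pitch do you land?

A major third up from B#3 is D##4.
D##4 down an augmented octave → D#3 (13 semitones).
Down a perfect fourth from D#3: A#2 (5 semitones down).

A sharp 2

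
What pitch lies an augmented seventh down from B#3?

Seven letter names down from B: C.
An augmented seventh is 12 semitones; 12 semitones down from B#3 gives C3.

C3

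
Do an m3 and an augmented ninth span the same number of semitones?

A minor third spans 3 semitones; an augmented ninth spans 15 semitones. They differ by 12.

No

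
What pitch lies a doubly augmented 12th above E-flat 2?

Five letters up from E (plus an octave) reaches B.
A doubly augmented twelfth is 21 semitones; 21 semitones up from Eb2 gives B#3.

B-sharp 3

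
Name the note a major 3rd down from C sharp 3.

The third takes the letter from C down to A.
A major third spans 4 semitones, so from C#3 the target pitch is A2.

A 2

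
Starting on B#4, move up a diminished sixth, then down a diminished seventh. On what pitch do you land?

A#4

A diminished sixth up from B#4 is G5.
G5 down a diminished seventh → A#4 (9 semitones).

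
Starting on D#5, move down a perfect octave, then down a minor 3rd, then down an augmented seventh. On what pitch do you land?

A perfect octave down from D#5 is D#4.
Down a minor third from D#4: B#3 (3 semitones down).
B#3 down an augmented seventh → C3 (12 semitones).

C3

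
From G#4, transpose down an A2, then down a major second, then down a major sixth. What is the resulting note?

An augmented second down from G#4 is F4.
F4 down a major second → Eb4 (2 semitones).
Down a major sixth from Eb4: Gb3 (9 semitones down).

Gb3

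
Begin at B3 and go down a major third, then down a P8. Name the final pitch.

G2

B3 down a major third → G3 (4 semitones).
G3 down a perfect octave → G2 (12 semitones).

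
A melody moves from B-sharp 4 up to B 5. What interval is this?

B to B is the same letter name, plus an octave: an octave.
B#4 to B5 spans 11 semitones — one semitone narrower than the perfect octave (12) — giving a diminished octave.

diminished octave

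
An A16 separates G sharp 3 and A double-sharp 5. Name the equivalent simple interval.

Subtracting seven from the interval number removes an octave: 16 − 14 = 2.
So an augmented sixteenth is 2 octaves plus an augmented second. The quality is unchanged.

augmented 2nd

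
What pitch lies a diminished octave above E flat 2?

For an octave the letter name doesn't change: still E, an octave up.
A diminished octave spans 11 semitones, so from Eb2 the target pitch is Ebb3.

E double-flat 3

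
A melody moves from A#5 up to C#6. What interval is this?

m3

A to C spans three letter names (A-B-C): a third.
A#5 to C#6 is 3 semitones, a half step short of the major third (4), so this is minor.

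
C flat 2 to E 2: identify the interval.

C to E spans three letter names (C-D-E), so the interval is some kind of third.
The major third is 4 semitones; here we have 5, one semitone wider: augmented.

A3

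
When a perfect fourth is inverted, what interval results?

The rule of nine gives the new number: 9 − 4 = 5, so a fourth becomes a fifth.
And perfect stays perfect under inversion, so we get a perfect fifth.

perfect fifth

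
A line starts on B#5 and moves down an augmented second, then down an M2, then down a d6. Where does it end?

B#4

Down an augmented second from B#5: A5 (3 semitones down).
A5 down a major second → G5 (2 semitones).
Down a diminished sixth from G5: B#4 (7 semitones down).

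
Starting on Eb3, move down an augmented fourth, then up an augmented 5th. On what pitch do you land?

Eb3 down an augmented fourth → Bbb2 (6 semitones).
An augmented fifth up from Bbb2 is F3.

F3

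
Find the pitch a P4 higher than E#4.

Four letter names up from E: A.
A perfect fourth is 5 semitones; 5 semitones up from E#4 gives A#4.

A#4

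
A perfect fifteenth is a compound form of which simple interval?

Each octave removed subtracts seven from the number: 15 − 7 = 8.
That makes a perfect fifteenth a compound perfect octave — an octave plus a perfect octave.

perfect 8th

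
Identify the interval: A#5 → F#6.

A to F spans six letter names (A-B-C-D-E-F) — that makes it a sixth of some quality.
A major sixth would be 9 semitones, but A#5 to F#6 is 8 — one semitone narrower, making it a minor sixth.

minor 6th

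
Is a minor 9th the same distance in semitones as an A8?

Yes

A minor ninth spans 13 semitones, and an augmented octave also spans 13 semitones — they're enharmonic.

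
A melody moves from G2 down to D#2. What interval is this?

d4

Descending from G2 to D#2 is the same interval as ascending D#2 to G2.
D to G spans four letter names (D-E-F-G), so the interval is some kind of fourth.
A perfect fourth would be 5 semitones; D#2 to G2 is 4, one semitone narrower, so the interval is diminished.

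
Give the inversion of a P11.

perfect 5th

First reduce the compound perfect eleventh to its simple form, a perfect fourth.
The rule of nine gives the new number: 9 − 4 = 5, so a fourth becomes a fifth.
Quality inverts too: perfect stays perfect. That makes the inversion a perfect fifth.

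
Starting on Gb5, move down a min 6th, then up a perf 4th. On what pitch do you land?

Down a minor sixth from Gb5: Bb4 (8 semitones down).
A perfect fourth up from Bb4 is Eb5.

Eb5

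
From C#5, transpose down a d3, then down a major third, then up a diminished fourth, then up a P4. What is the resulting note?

A diminished third down from C#5 is A##4.
Down a major third from A##4: F##4 (4 semitones down).
A diminished fourth up from F##4 is B4.
A perfect fourth up from B4 is E5.

E5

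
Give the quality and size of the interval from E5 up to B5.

E to B spans five letter names (E-F-G-A-B), so the interval is some kind of fifth.
Counting semitones, E5→B5 is 7, which is the perfect fifth.

perfect 5th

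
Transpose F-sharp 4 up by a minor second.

G 4

Counting two letter names up from F lands on G.
A minor second spans 1 semitone, so from F#4 the target pitch is G4.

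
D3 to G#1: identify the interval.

Descending from D3 to G#1 is the same interval as ascending G#1 to D3.
G to D spans five letter names (G-A-B-C-D), plus an octave: a twelfth.
A perfect twelfth would be 19 semitones; G#1 to D3 is 18, one semitone narrower, so the interval is diminished.
(Equivalently, a compound diminished fifth: a diminished fifth plus an octave.)

diminished twelfth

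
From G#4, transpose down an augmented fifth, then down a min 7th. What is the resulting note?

D3

An augmented fifth down from G#4 is C4.
Down a minor seventh from C4: D3 (10 semitones down).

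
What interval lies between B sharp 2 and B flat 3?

B to B is the same letter name, plus an octave — that makes it an octave of some quality.
A perfect octave would be 12 semitones; B#2 to Bb3 is 10, two semitones narrower, so the interval is doubly diminished.

doubly diminished octave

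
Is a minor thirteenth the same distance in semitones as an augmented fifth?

No

A minor thirteenth is 20 semitones but an augmented fifth is 8 semitones — different sizes.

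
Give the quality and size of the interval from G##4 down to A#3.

major seventh

Descending from G##4 to A#3 is the same interval as ascending A#3 to G##4.
A to G spans seven letter names (A-B-C-D-E-F-G), so the interval is some kind of seventh.
Counting semitones, A#3→G##4 is 11, which is the major seventh.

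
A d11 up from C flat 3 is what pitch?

Four letters up from C (plus an octave) reaches F.
A diminished eleventh is 16 semitones; 16 semitones up from Cb3 gives Fbb4.

F double-flat 4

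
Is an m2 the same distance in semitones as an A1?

Yes

Both span 1 semitone: a minor second and an augmented unison are the same chromatic distance.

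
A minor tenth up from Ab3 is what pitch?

The tenth's letter: A up three letter names plus an octave → C.
A minor tenth spans 15 semitones, so from Ab3 the target pitch is Cb5.

Cb5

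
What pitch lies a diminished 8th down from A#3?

An octave keeps the letter name A, an octave down from A.
A diminished octave spans 11 semitones, so from A#3 the target pitch is A##2.

A##2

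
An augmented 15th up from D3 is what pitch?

D#5

A fifteenth keeps the letter name D, two octaves up from D.
An augmented fifteenth is 25 semitones; 25 semitones up from D3 gives D#5.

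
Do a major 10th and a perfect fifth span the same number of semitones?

A major tenth spans 16 semitones; a perfect fifth spans 7 semitones. They differ by 9.

No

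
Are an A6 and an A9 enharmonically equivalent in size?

No

An augmented sixth is 10 semitones but an augmented ninth is 15 semitones — different sizes.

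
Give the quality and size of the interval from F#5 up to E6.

m7

F to E spans seven letter names (F-G-A-B-C-D-E): a seventh.
F#5 to E6 is 10 semitones, a half step short of the major seventh (11), so this is minor.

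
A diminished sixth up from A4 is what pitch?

Fb5

The sixth takes the letter from A up to F.
A diminished sixth spans 7 semitones, so from A4 the target pitch is Fb5.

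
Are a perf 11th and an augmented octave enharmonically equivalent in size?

No

A perfect eleventh is 17 semitones but an augmented octave is 13 semitones — different sizes.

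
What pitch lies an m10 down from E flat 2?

C 1

The tenth's letter: E down three letter names plus an octave → C.
Moving 15 semitones down from Eb2 (the size of a minor tenth) reaches C1.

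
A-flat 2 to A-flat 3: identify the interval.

perfect octave

A to A is the same letter name, plus an octave, so the interval is some kind of octave.
Counting semitones, Ab2→Ab3 is 12, which is the perfect octave.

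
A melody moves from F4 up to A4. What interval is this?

F to A spans three letter names (F-G-A), so the interval is some kind of third.
The major third spans 4 semitones, and F4 to A4 is exactly 4 semitones — so this is a major third.

major third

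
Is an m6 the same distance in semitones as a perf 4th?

A minor sixth is 8 semitones but a perfect fourth is 5 semitones — different sizes.

No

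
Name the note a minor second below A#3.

G##3

Counting two letter names down from A lands on G.
Moving 1 semitone down from A#3 (the size of a minor second) reaches G##3.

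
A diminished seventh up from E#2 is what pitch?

D3

The seventh takes the letter from E up to D.
A diminished seventh is 9 semitones; 9 semitones up from E#2 gives D3.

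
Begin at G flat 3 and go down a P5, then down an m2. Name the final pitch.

B flat 2

Gb3 down a perfect fifth → Cb3 (7 semitones).
Cb3 down a minor second → Bb2 (1 semitone).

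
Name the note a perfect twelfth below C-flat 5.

Five letters down from C (plus an octave) reaches F.
A perfect twelfth is 19 semitones; 19 semitones down from Cb5 gives Fb3.

F-flat 3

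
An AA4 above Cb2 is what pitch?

The fourth takes the letter from C up to F.
A doubly augmented fourth spans 7 semitones, so from Cb2 the target pitch is F#2.

F#2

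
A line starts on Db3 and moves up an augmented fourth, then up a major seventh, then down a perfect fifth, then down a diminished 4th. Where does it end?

F##3

Db3 up an augmented fourth → G3 (6 semitones).
G3 up a major seventh → F#4 (11 semitones).
F#4 down a perfect fifth → B3 (7 semitones).
Down a diminished fourth from B3: F##3 (4 semitones down).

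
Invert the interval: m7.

major 2nd

Inverted interval numbers add to nine, so a seventh pairs with a second (7 + 2 = 9).
The quality also flips — minor becomes major — giving a major second.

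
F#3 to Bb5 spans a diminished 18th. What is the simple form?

Subtracting seven from the interval number removes an octave: 18 − 14 = 4.
Quality carries through unchanged, so the simple form is a diminished fourth.

diminished fourth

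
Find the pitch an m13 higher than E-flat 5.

Counting six letter names plus an octave up from E lands on C.
Moving 20 semitones up from Eb5 (the size of a minor thirteenth) reaches Cb7.

C-flat 7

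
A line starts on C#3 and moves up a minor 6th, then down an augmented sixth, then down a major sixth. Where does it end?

Ebb2

C#3 up a minor sixth → A3 (8 semitones).
Down an augmented sixth from A3: Cb3 (10 semitones down).
Cb3 down a major sixth → Ebb2 (9 semitones).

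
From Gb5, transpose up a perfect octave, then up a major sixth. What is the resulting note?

Eb7

A perfect octave up from Gb5 is Gb6.
Up a major sixth from Gb6: Eb7 (9 semitones up).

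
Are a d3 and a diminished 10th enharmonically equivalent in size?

No

A diminished third is 2 semitones but a diminished tenth is 14 semitones — different sizes.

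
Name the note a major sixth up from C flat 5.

Six letter names up from C: A.
A major sixth is 9 semitones; 9 semitones up from Cb5 gives Ab5.

A flat 5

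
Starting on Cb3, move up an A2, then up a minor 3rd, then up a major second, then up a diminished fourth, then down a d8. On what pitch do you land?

C3

Up an augmented second from Cb3: D3 (3 semitones up).
D3 up a minor third → F3 (3 semitones).
A major second up from F3 is G3.
Up a diminished fourth from G3: Cb4 (4 semitones up).
A diminished octave down from Cb4 is C3.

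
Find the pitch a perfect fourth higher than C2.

F2

Four letter names up from C: F.
A perfect fourth spans 5 semitones, so from C2 the target pitch is F2.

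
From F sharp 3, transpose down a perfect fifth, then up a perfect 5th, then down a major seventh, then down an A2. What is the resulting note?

F#3 down a perfect fifth → B2 (7 semitones).
A perfect fifth up from B2 is F#3.
Down a major seventh from F#3: G2 (11 semitones down).
G2 down an augmented second → Fb2 (3 semitones).

F flat 2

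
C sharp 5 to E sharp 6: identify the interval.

C to E spans three letter names (C-D-E), plus an octave: a tenth.
C#5 to E#6 is 16 semitones, matching the major tenth exactly, so the quality is major.
(Equivalently, a compound major third: a major third plus an octave.)

M10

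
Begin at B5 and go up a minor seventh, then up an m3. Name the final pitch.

B5 up a minor seventh → A6 (10 semitones).
Up a minor third from A6: C7 (3 semitones up).

C7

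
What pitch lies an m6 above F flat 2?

D double-flat 3

The sixth takes the letter from F up to D.
Moving 8 semitones up from Fb2 (the size of a minor sixth) reaches Dbb3.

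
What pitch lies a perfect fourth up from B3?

E4

Four letter names up from B: E.
Moving 5 semitones up from B3 (the size of a perfect fourth) reaches E4.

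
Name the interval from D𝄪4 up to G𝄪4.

D to G spans four letter names (D-E-F-G), so the interval is some kind of fourth.
The perfect fourth spans 5 semitones, and D##4 to G##4 is exactly 5 semitones — so this is a perfect fourth.

perfect fourth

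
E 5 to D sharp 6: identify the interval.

M7

E to D spans seven letter names (E-F-G-A-B-C-D) — that makes it a seventh of some quality.
E5 to D#6 is 11 semitones, matching the major seventh exactly, so the quality is major.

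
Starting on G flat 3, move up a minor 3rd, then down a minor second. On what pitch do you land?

A flat 3

Gb3 up a minor third → Bbb3 (3 semitones).
Down a minor second from Bbb3: Ab3 (1 semitone down).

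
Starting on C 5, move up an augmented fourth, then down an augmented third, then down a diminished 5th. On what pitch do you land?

Up an augmented fourth from C5: F#5 (6 semitones up).
An augmented third down from F#5 is Db5.
A diminished fifth down from Db5 is G4.

G 4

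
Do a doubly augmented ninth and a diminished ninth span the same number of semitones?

A doubly augmented ninth is 16 semitones but a diminished ninth is 12 semitones — different sizes.

No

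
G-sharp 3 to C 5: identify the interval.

d11

G to C spans four letter names (G-A-B-C), plus an octave: an eleventh.
G#3 to C5 spans 16 semitones — one semitone narrower than the perfect eleventh (17) — giving a diminished eleventh.
(Equivalently, a compound diminished fourth: a diminished fourth plus an octave.)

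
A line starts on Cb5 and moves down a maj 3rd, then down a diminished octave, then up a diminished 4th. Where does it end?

Dbb4

Cb5 down a major third → Abb4 (4 semitones).
A diminished octave down from Abb4 is Ab3.
Up a diminished fourth from Ab3: Dbb4 (4 semitones up).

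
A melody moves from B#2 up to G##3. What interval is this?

major sixth

B to G spans six letter names (B-C-D-E-F-G): a sixth.
B#2 to G##3 is 9 semitones, matching the major sixth exactly, so the quality is major.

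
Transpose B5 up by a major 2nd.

Two letter names up from B: C.
A major second is 2 semitones; 2 semitones up from B5 gives C#6.

C#6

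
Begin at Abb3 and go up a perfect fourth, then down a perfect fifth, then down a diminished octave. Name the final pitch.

Abb3 up a perfect fourth → Dbb4 (5 semitones).
Dbb4 down a perfect fifth → Gbb3 (7 semitones).
A diminished octave down from Gbb3 is Gb2.

Gb2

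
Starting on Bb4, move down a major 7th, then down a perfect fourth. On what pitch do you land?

Gb3

A major seventh down from Bb4 is Cb4.
Cb4 down a perfect fourth → Gb3 (5 semitones).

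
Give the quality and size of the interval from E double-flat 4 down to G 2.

Descending from Ebb4 to G2 is the same interval as ascending G2 to Ebb4.
G to E spans six letter names (G-A-B-C-D-E), plus an octave: a thirteenth.
A major thirteenth would be 21 semitones; G2 to Ebb4 is 19, two semitones narrower, so the interval is diminished.
(Equivalently, a compound diminished sixth: a diminished sixth plus an octave.)

d13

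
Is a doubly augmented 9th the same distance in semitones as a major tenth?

Yes

A doubly augmented ninth = 16 semitones = a major tenth; enharmonically equal.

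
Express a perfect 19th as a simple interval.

Each octave removed subtracts seven from the number: 19 − 14 = 5.
That makes a perfect nineteenth a compound perfect fifth — 2 octaves plus a perfect fifth.

perfect fifth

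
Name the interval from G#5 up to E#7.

G to E spans six letter names (G-A-B-C-D-E), plus an octave: a thirteenth.
The major thirteenth spans 21 semitones, and G#5 to E#7 is exactly 21 semitones — so this is a major thirteenth.
(Equivalently, a compound major sixth: a major sixth plus an octave.)

major thirteenth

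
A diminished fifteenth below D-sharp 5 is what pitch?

D-double-sharp 3

For a fifteenth the letter name doesn't change: still D, two octaves down.
A diminished fifteenth is 23 semitones; 23 semitones down from D#5 gives D##3.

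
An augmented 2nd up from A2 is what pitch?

Counting two letter names up from A lands on B.
An augmented second is 3 semitones; 3 semitones up from A2 gives B#2.

B#2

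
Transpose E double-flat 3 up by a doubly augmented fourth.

Four letter names up from E: A.
A doubly augmented fourth spans 7 semitones, so from Ebb3 the target pitch is A3.

A 3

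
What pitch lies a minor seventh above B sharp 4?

The seventh takes the letter from B up to A.
A minor seventh spans 10 semitones, so from B#4 the target pitch is A#5.

A sharp 5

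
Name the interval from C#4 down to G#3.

P4

Descending from C#4 to G#3 is the same interval as ascending G#3 to C#4.
G to C spans four letter names (G-A-B-C): a fourth.
Counting semitones, G#3→C#4 is 5, which is the perfect fourth.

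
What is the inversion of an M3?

The rule of nine gives the new number: 9 − 3 = 6, so a third becomes a sixth.
The quality also flips — major becomes minor — giving a minor sixth.

minor 6th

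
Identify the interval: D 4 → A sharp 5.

D to A spans five letter names (D-E-F-G-A), plus an octave, so the interval is some kind of twelfth.
A perfect twelfth would be 19 semitones; D4 to A#5 is 20, one semitone wider, so the interval is augmented.
(Equivalently, a compound augmented fifth: an augmented fifth plus an octave.)

augmented twelfth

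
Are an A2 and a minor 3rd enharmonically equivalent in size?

Both span 3 semitones: an augmented second and a minor third are the same chromatic distance.

Yes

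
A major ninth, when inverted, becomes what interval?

First reduce the compound major ninth to its simple form, a major second.
Interval numbers invert to sum to nine: 2 + 7 = 9, so a second inverts to a seventh.
And major becomes minor under inversion, so we get a minor seventh.

minor seventh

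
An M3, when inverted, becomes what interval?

Interval numbers invert to sum to nine: 3 + 6 = 9, so a third inverts to a sixth.
Quality inverts too: major becomes minor. That makes the inversion a minor sixth.

minor 6th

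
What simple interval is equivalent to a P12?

Subtracting seven from the interval number removes an octave: 12 − 7 = 5.
Quality carries through unchanged, so the simple form is a perfect fifth.

P5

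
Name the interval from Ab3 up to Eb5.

A to E spans five letter names (A-B-C-D-E), plus an octave: a twelfth.
Ab3 to Eb5 is 19 semitones, matching the perfect twelfth exactly, so the quality is perfect.
(Equivalently, a compound perfect fifth: a perfect fifth plus an octave.)

perfect twelfth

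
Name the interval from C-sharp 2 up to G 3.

C to G spans five letter names (C-D-E-F-G), plus an octave: a twelfth.
C#2 to G3 spans 18 semitones — one semitone narrower than the perfect twelfth (19) — giving a diminished twelfth.
(Equivalently, a compound diminished fifth: a diminished fifth plus an octave.)

diminished twelfth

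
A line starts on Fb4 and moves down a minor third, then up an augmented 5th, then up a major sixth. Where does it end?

F#5

Fb4 down a minor third → Db4 (3 semitones).
An augmented fifth up from Db4 is A4.
A major sixth up from A4 is F#5.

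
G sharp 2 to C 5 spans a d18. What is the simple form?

Subtracting seven from the interval number removes an octave: 18 − 14 = 4.
So a diminished eighteenth is 2 octaves plus a diminished fourth. The quality is unchanged.

diminished fourth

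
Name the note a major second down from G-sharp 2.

F-sharp 2

Counting two letter names down from G lands on F.
A major second is 2 semitones; 2 semitones down from G#2 gives F#2.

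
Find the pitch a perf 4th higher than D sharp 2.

The fourth takes the letter from D up to G.
A perfect fourth is 5 semitones; 5 semitones up from D#2 gives G#2.

G sharp 2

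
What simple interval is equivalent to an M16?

M2

Subtracting seven from the interval number removes an octave: 16 − 14 = 2.
That makes a major sixteenth a compound major second — 2 octaves plus a major second.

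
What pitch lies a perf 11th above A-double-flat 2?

D-double-flat 4

The eleventh's letter: A up four letter names plus an octave → D.
Moving 17 semitones up from Abb2 (the size of a perfect eleventh) reaches Dbb4.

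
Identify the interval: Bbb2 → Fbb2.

Descending from Bbb2 to Fbb2 is the same interval as ascending Fbb2 to Bbb2.
F to B spans four letter names (F-G-A-B): a fourth.
A perfect fourth would be 5 semitones; Fbb2 to Bbb2 is 6, one semitone wider, so the interval is augmented.

augmented fourth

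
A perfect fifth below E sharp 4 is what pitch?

A sharp 3

Counting five letter names down from E lands on A.
A perfect fifth spans 7 semitones, so from E#4 the target pitch is A#3.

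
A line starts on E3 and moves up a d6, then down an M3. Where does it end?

A diminished sixth up from E3 is Cb4.
Down a major third from Cb4: Abb3 (4 semitones down).

Abb3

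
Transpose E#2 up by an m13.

C#4

Six letters up from E (plus an octave) reaches C.
Moving 20 semitones up from E#2 (the size of a minor thirteenth) reaches C#4.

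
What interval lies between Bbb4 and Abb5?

m7

B to A spans seven letter names (B-C-D-E-F-G-A), so the interval is some kind of seventh.
A major seventh would be 11 semitones, but Bbb4 to Abb5 is 10 — one semitone narrower, making it a minor seventh.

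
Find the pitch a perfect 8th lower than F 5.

F 4

The letter stays F (same as the start), shifted an octave down.
A perfect octave is 12 semitones; 12 semitones down from F5 gives F4.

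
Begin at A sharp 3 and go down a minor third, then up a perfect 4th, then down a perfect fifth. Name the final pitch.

E sharp 3

Down a minor third from A#3: F##3 (3 semitones down).
Up a perfect fourth from F##3: B#3 (5 semitones up).
Down a perfect fifth from B#3: E#3 (7 semitones down).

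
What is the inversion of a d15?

A1

First reduce the compound diminished fifteenth to its simple form, a diminished octave.
Inverted interval numbers add to nine, so an octave pairs with a unison (8 + 1 = 9).
Quality inverts too: diminished becomes augmented. That makes the inversion an augmented unison.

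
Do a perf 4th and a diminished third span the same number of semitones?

A perfect fourth is 5 semitones but a diminished third is 2 semitones — different sizes.

No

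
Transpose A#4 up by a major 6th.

F##5

The sixth takes the letter from A up to F.
A major sixth is 9 semitones; 9 semitones up from A#4 gives F##5.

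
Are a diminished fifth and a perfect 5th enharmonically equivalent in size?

No

A diminished fifth is 6 semitones but a perfect fifth is 7 semitones — different sizes.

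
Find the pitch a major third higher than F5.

A5

The third takes the letter from F up to A.
A major third is 4 semitones; 4 semitones up from F5 gives A5.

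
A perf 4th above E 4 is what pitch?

Counting four letter names up from E lands on A.
A perfect fourth spans 5 semitones, so from E4 the target pitch is A4.

A 4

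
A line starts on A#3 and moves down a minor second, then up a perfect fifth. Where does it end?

A minor second down from A#3 is G##3.
Up a perfect fifth from G##3: D##4 (7 semitones up).

D##4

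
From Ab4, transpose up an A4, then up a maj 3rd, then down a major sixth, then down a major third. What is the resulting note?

F4

Ab4 up an augmented fourth → D5 (6 semitones).
D5 up a major third → F#5 (4 semitones).
A major sixth down from F#5 is A4.
A major third down from A4 is F4.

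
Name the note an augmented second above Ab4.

Counting two letter names up from A lands on B.
An augmented second spans 3 semitones, so from Ab4 the target pitch is B4.

B4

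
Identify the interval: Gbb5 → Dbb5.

Descending from Gbb5 to Dbb5 is the same interval as ascending Dbb5 to Gbb5.
D to G spans four letter names (D-E-F-G): a fourth.
Counting semitones, Dbb5→Gbb5 is 5, which is the perfect fourth.

perfect 4th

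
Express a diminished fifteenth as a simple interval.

d8

Each octave removed subtracts seven from the number: 15 − 7 = 8.
Quality carries through unchanged, so the simple form is a diminished octave.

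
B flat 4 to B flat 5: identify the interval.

B to B is the same letter name, plus an octave: an octave.
Counting semitones, Bb4→Bb5 is 12, which is the perfect octave.

perfect octave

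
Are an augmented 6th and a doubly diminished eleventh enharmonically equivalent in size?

No

10 semitones (augmented sixth) vs 15 semitones (doubly diminished eleventh): not equal.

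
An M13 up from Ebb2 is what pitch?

Six letters up from E (plus an octave) reaches C.
Moving 21 semitones up from Ebb2 (the size of a major thirteenth) reaches Cb4.

Cb4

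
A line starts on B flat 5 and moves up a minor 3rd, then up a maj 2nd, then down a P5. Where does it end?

A minor third up from Bb5 is Db6.
Db6 up a major second → Eb6 (2 semitones).
A perfect fifth down from Eb6 is Ab5.

A flat 5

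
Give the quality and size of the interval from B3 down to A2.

M9

Descending from B3 to A2 is the same interval as ascending A2 to B3.
A to B spans two letter names (A-B), plus an octave — that makes it a ninth of some quality.
A2 to B3 is 14 semitones, matching the major ninth exactly, so the quality is major.
(Equivalently, a compound major second: a major second plus an octave.)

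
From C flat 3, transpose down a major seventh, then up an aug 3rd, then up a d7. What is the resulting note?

E double-flat 3

Cb3 down a major seventh → Dbb2 (11 semitones).
An augmented third up from Dbb2 is F2.
Up a diminished seventh from F2: Ebb3 (9 semitones up).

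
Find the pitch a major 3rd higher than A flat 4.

C 5

The third takes the letter from A up to C.
A major third is 4 semitones; 4 semitones up from Ab4 gives C5.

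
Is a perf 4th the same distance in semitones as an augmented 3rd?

A perfect fourth = 5 semitones = an augmented third; enharmonically equal.

Yes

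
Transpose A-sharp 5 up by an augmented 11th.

Four letters up from A (plus an octave) reaches D.
An augmented eleventh spans 18 semitones, so from A#5 the target pitch is D##7.

D-double-sharp 7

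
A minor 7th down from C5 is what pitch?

Seven letter names down from C: D.
Moving 10 semitones down from C5 (the size of a minor seventh) reaches D4.

D4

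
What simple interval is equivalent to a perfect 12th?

Each octave removed subtracts seven from the number: 12 − 7 = 5.
So a perfect twelfth is an octave plus a perfect fifth. The quality is unchanged.

P5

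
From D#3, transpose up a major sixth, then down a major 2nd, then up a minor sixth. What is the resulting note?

D#3 up a major sixth → B#3 (9 semitones).
A major second down from B#3 is A#3.
A minor sixth up from A#3 is F#4.

F#4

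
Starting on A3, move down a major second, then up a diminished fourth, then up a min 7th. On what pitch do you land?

Bbb4

A major second down from A3 is G3.
A diminished fourth up from G3 is Cb4.
Cb4 up a minor seventh → Bbb4 (10 semitones).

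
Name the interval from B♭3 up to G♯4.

augmented 6th

B to G spans six letter names (B-C-D-E-F-G): a sixth.
A major sixth would be 9 semitones; Bb3 to G#4 is 10, one semitone wider, so the interval is augmented.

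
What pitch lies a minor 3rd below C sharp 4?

A sharp 3

The third takes the letter from C down to A.
A minor third spans 3 semitones, so from C#4 the target pitch is A#3.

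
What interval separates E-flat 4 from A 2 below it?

Descending from Eb4 to A2 is the same interval as ascending A2 to Eb4.
A to E spans five letter names (A-B-C-D-E), plus an octave, so the interval is some kind of twelfth.
The perfect twelfth is 19 semitones; here we have 18, one semitone narrower: diminished.
(Equivalently, a compound diminished fifth: a diminished fifth plus an octave.)

diminished twelfth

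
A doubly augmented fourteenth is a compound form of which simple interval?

AA7

Subtracting seven from the interval number removes an octave: 14 − 7 = 7.
Quality carries through unchanged, so the simple form is a doubly augmented seventh.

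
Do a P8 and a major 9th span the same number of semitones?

No

12 semitones (perfect octave) vs 14 semitones (major ninth): not equal.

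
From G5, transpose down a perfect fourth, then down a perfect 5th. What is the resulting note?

Down a perfect fourth from G5: D5 (5 semitones down).
A perfect fifth down from D5 is G4.

G4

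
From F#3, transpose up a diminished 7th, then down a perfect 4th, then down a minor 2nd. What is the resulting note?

A diminished seventh up from F#3 is Eb4.
Eb4 down a perfect fourth → Bb3 (5 semitones).
Bb3 down a minor second → A3 (1 semitone).

A3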